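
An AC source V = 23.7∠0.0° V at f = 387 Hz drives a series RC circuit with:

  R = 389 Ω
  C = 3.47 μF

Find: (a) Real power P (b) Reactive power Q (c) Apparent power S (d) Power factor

Step 1 — Angular frequency: ω = 2π·f = 2π·387 = 2432 rad/s.
Step 2 — Component impedances:
  R: Z = R = 389 Ω
  C: Z = 1/(jωC) = -j/(ω·C) = 0 - j118.5 Ω
Step 3 — Series combination: Z_total = R + C = 389 - j118.5 Ω = 406.7∠-16.9° Ω.
Step 4 — Source phasor: V = 23.7∠0.0° V = 23.7 V.
Step 5 — Current: I = V / Z = 0.05575 + j0.01699 A = 0.05828∠16.9° A.
Step 6 — Complex power: S = V·I* = 1.321 - j0.4026 VA.
Step 7 — Real power: P = Re(S) = 1.321 W.
Step 8 — Reactive power: Q = Im(S) = -0.4026 VAR.
Step 9 — Apparent power: |S| = 1.381 VA.
Step 10 — Power factor: PF = P/|S| = 0.9566 (leading).

(a) P = 1.321 W  (b) Q = -0.4026 VAR  (c) S = 1.381 VA  (d) PF = 0.9566 (leading)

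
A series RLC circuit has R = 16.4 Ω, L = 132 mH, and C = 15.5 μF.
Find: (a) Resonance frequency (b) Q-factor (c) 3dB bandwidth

Step 1 — Resonance: ω₀ = 1/√(LC) = 1/√(0.132·1.55e-05) = 699.1 rad/s.
Step 2 — f₀ = ω₀/(2π) = 111.3 Hz.
Step 3 — Series Q: Q = ω₀L/R = 699.1·0.132/16.4 = 5.627.
Step 4 — Bandwidth: Δω = ω₀/Q = 124.2 rad/s; BW = Δω/(2π) = 19.77 Hz.

(a) f₀ = 111.3 Hz  (b) Q = 5.627  (c) BW = 19.77 Hz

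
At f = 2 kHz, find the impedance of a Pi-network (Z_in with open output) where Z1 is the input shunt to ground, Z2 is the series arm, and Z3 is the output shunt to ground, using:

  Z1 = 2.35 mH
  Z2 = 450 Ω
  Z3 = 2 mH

Step 1 — Angular frequency: ω = 2π·f = 2π·2000 = 1.257e+04 rad/s.
Step 2 — Component impedances:
  Z1: Z = jωL = j·1.257e+04·0.00235 = 0 + j29.53 Ω
  Z2: Z = R = 450 Ω
  Z3: Z = jωL = j·1.257e+04·0.002 = 0 + j25.13 Ω
Step 3 — With open output, the series arm Z2 and the output shunt Z3 appear in series to ground: Z2 + Z3 = 450 + j25.13 Ω.
Step 4 — Parallel with input shunt Z1: Z_in = Z1 || (Z2 + Z3) = 1.91 + j29.3 Ω = 29.36∠86.3° Ω.

Z = 1.91 + j29.3 Ω = 29.36∠86.3° Ω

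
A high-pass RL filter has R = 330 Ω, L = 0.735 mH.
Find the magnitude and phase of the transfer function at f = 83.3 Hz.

Step 1 — Angular frequency: ω = 2π·83.3 = 523.4 rad/s.
Step 2 — Transfer function: H(jω) = jωL/(R + jωL).
Step 3 — Numerator jωL = j·0.3847; denominator R + jωL = 330 + j0.3847.
Step 4 — H = 1.359e-06 + j0.001166.
Step 5 — Magnitude: |H| = 0.001166 (-58.7 dB); phase: φ = 89.9°.

|H| = 0.001166 (-58.7 dB), φ = 89.9°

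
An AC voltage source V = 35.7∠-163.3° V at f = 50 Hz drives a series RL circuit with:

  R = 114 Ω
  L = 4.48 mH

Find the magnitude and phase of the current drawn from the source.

Step 1 — Angular frequency: ω = 2π·f = 2π·50 = 314.2 rad/s.
Step 2 — Component impedances:
  R: Z = R = 114 Ω
  L: Z = jωL = j·314.2·0.00448 = 0 + j1.407 Ω
Step 3 — Series combination: Z_total = R + L = 114 + j1.407 Ω = 114∠0.7° Ω.
Step 4 — Source phasor: V = 35.7∠-163.3° V = -34.19 - j10.26 V.
Step 5 — Ohm's law: I = V / Z_total = (-34.19 - j10.26) / (114 + j1.407) = -0.301 - j0.08627 A.
Step 6 — Convert to polar: |I| = 0.3131 A, ∠I = -164.0°.

I = 0.3131∠-164.0° A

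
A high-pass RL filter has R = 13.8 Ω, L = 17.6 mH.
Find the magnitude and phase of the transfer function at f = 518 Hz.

Step 1 — Angular frequency: ω = 2π·518 = 3255 rad/s.
Step 2 — Transfer function: H(jω) = jωL/(R + jωL).
Step 3 — Numerator jωL = j·57.28; denominator R + jωL = 13.8 + j57.28.
Step 4 — H = 0.9451 + j0.2277.
Step 5 — Magnitude: |H| = 0.9722 (-0.2 dB); phase: φ = 13.5°.

|H| = 0.9722 (-0.2 dB), φ = 13.5°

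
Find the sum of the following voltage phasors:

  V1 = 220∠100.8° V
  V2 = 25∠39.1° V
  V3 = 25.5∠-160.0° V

Step 1 — Convert each phasor to rectangular form:
  V1 = 220·(cos(100.8°) + j·sin(100.8°)) = -41.22 + j216.1 V
  V2 = 25·(cos(39.1°) + j·sin(39.1°)) = 19.4 + j15.77 V
  V3 = 25.5·(cos(-160.0°) + j·sin(-160.0°)) = -23.96 - j8.722 V
Step 2 — Sum components: V_total = -45.78 + j223.1 V.
Step 3 — Convert to polar: |V_total| = 227.8 V, ∠V_total = 101.6°.

V_total = 227.8∠101.6° V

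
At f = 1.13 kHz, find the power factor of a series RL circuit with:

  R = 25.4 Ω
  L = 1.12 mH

Step 1 — Angular frequency: ω = 2π·f = 2π·1130 = 7100 rad/s.
Step 2 — Component impedances:
  R: Z = R = 25.4 Ω
  L: Z = jωL = j·7100·0.00112 = 0 + j7.952 Ω
Step 3 — Series combination: Z_total = R + L = 25.4 + j7.952 Ω = 26.62∠17.4° Ω.
Step 4 — Power factor: PF = cos(φ) = Re(Z)/|Z| = 25.4/26.616 = 0.9543.
Step 5 — Type: Im(Z) = 7.952 ⇒ lagging (phase φ = 17.4°).

PF = 0.9543 (lagging, φ = 17.4°)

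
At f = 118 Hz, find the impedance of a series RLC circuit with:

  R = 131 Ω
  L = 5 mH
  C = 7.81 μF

Step 1 — Angular frequency: ω = 2π·f = 2π·118 = 741.4 rad/s.
Step 2 — Component impedances:
  R: Z = R = 131 Ω
  L: Z = jωL = j·741.4·0.005 = 0 + j3.707 Ω
  C: Z = 1/(jωC) = -j/(ω·C) = 0 - j172.7 Ω
Step 3 — Series combination: Z_total = R + L + C = 131 - j169 Ω = 213.8∠-52.2° Ω.

Z = 131 - j169 Ω = 213.8∠-52.2° Ω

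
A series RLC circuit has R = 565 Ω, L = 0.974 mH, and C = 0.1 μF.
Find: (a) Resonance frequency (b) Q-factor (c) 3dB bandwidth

Step 1 — Resonance condition Im(Z)=0 gives ω₀ = 1/√(LC).
Step 2 — ω₀ = 1/√(0.000974·1e-07) = 1.013e+05 rad/s.
Step 3 — f₀ = ω₀/(2π) = 1.613e+04 Hz.
Step 4 — Series Q: Q = ω₀L/R = 1.013e+05·0.000974/565 = 0.1747.
Step 5 — 3dB bandwidth: Δω = ω₀/Q = 5.801e+05 rad/s; BW = Δω/(2π) = 9.232e+04 Hz.

(a) f₀ = 1.613e+04 Hz  (b) Q = 0.1747  (c) BW = 9.232e+04 Hz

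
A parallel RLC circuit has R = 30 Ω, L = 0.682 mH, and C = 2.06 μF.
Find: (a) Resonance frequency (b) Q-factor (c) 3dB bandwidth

Step 1 — Resonance: ω₀ = 1/√(LC) = 1/√(0.000682·2.06e-06) = 2.668e+04 rad/s.
Step 2 — f₀ = ω₀/(2π) = 4246 Hz.
Step 3 — Parallel Q: Q = R/(ω₀L) = 30/(2.668e+04·0.000682) = 1.649.
Step 4 — Bandwidth: Δω = ω₀/Q = 1.618e+04 rad/s; BW = Δω/(2π) = 2575 Hz.

(a) f₀ = 4246 Hz  (b) Q = 1.649  (c) BW = 2575 Hz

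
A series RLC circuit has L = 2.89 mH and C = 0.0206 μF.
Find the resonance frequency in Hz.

Step 1 — Resonance condition Im(Z)=0 gives ω₀ = 1/√(LC).
Step 2 — ω₀ = 1/√(0.00289·2.06e-08) = 1.296e+05 rad/s.
Step 3 — f₀ = ω₀/(2π) = 2.063e+04 Hz.

f₀ = 2.063e+04 Hz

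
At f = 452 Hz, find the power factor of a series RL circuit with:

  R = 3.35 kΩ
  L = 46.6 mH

Step 1 — Angular frequency: ω = 2π·f = 2π·452 = 2840 rad/s.
Step 2 — Component impedances:
  R: Z = R = 3350 Ω
  L: Z = jωL = j·2840·0.0466 = 0 + j132.3 Ω
Step 3 — Series combination: Z_total = R + L = 3350 + j132.3 Ω = 3353∠2.3° Ω.
Step 4 — Power factor: PF = cos(φ) = Re(Z)/|Z| = 3350/3352.6 = 0.9992.
Step 5 — Type: Im(Z) = 132.3 ⇒ lagging (phase φ = 2.3°).

PF = 0.9992 (lagging, φ = 2.3°)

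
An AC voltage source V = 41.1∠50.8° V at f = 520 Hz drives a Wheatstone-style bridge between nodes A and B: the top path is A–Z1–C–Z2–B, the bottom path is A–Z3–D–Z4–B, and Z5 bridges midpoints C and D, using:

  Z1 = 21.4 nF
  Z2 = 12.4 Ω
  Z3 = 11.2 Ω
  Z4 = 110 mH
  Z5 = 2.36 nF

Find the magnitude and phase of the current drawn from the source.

Step 1 — Angular frequency: ω = 2π·f = 2π·520 = 3267 rad/s.
Step 2 — Component impedances:
  Z1: Z = 1/(jωC) = -j/(ω·C) = 0 - j1.43e+04 Ω
  Z2: Z = R = 12.4 Ω
  Z3: Z = R = 11.2 Ω
  Z4: Z = jωL = j·3267·0.11 = 0 + j359.4 Ω
  Z5: Z = 1/(jωC) = -j/(ω·C) = 0 - j1.297e+05 Ω
Step 3 — Bridge requires nodal analysis (the Z5 bridge couples midpoints C and D, so the two paths cannot be reduced to a simple series/parallel combination). Setting node B to ground and injecting 1 A at node A, the 3-node admittance system at A, C, D solves to V_A = Z_AB = 11.8 + j369.7 Ω = 369.9∠88.2° Ω.
Step 4 — Source phasor: V = 41.1∠50.8° V = 25.98 + j31.85 V.
Step 5 — Ohm's law: I = V / Z_total = (25.98 + j31.85) / (11.8 + j369.7) = 0.0883 - j0.06745 A.
Step 6 — Convert to polar: |I| = 0.1111 A, ∠I = -37.4°.

I = 0.1111∠-37.4° A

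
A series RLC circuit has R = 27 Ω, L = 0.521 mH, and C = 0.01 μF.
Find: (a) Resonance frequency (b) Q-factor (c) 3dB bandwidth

Step 1 — Resonance: ω₀ = 1/√(LC) = 1/√(0.000521·1e-08) = 4.381e+05 rad/s.
Step 2 — f₀ = ω₀/(2π) = 6.973e+04 Hz.
Step 3 — Series Q: Q = ω₀L/R = 4.381e+05·0.000521/27 = 8.454.
Step 4 — Bandwidth: Δω = ω₀/Q = 5.182e+04 rad/s; BW = Δω/(2π) = 8248 Hz.

(a) f₀ = 6.973e+04 Hz  (b) Q = 8.454  (c) BW = 8248 Hz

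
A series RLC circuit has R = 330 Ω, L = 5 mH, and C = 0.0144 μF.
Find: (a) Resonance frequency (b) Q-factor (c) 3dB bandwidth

Step 1 — Resonance condition Im(Z)=0 gives ω₀ = 1/√(LC).
Step 2 — ω₀ = 1/√(0.005·1.44e-08) = 1.179e+05 rad/s.
Step 3 — f₀ = ω₀/(2π) = 1.876e+04 Hz.
Step 4 — Series Q: Q = ω₀L/R = 1.179e+05·0.005/330 = 1.786.
Step 5 — 3dB bandwidth: Δω = ω₀/Q = 6.6e+04 rad/s; BW = Δω/(2π) = 1.05e+04 Hz.

(a) f₀ = 1.876e+04 Hz  (b) Q = 1.786  (c) BW = 1.05e+04 Hz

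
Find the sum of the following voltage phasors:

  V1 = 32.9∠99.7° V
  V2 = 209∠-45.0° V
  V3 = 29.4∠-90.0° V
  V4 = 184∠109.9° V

Step 1 — Convert each phasor to rectangular form:
  V1 = 32.9·(cos(99.7°) + j·sin(99.7°)) = -5.543 + j32.43 V
  V2 = 209·(cos(-45.0°) + j·sin(-45.0°)) = 147.8 - j147.8 V
  V3 = 29.4·(cos(-90.0°) + j·sin(-90.0°)) = 0 - j29.4 V
  V4 = 184·(cos(109.9°) + j·sin(109.9°)) = -62.63 + j173 V
Step 2 — Sum components: V_total = 79.61 + j28.26 V.
Step 3 — Convert to polar: |V_total| = 84.48 V, ∠V_total = 19.5°.

V_total = 84.48∠19.5° V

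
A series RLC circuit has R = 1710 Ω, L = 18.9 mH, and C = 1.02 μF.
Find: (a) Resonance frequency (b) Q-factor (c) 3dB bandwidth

Step 1 — Resonance condition Im(Z)=0 gives ω₀ = 1/√(LC).
Step 2 — ω₀ = 1/√(0.0189·1.02e-06) = 7202 rad/s.
Step 3 — f₀ = ω₀/(2π) = 1146 Hz.
Step 4 — Series Q: Q = ω₀L/R = 7202·0.0189/1710 = 0.0796.
Step 5 — 3dB bandwidth: Δω = ω₀/Q = 9.048e+04 rad/s; BW = Δω/(2π) = 1.44e+04 Hz.

(a) f₀ = 1146 Hz  (b) Q = 0.0796  (c) BW = 1.44e+04 Hz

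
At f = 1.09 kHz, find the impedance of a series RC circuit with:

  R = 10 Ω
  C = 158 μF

Step 1 — Angular frequency: ω = 2π·f = 2π·1090 = 6849 rad/s.
Step 2 — Component impedances:
  R: Z = R = 10 Ω
  C: Z = 1/(jωC) = -j/(ω·C) = 0 - j0.9241 Ω
Step 3 — Series combination: Z_total = R + C = 10 - j0.9241 Ω = 10.04∠-5.3° Ω.

Z = 10 - j0.9241 Ω = 10.04∠-5.3° Ω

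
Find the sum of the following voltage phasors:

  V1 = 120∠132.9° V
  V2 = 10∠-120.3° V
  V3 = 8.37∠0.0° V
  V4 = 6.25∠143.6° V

Step 1 — Convert each phasor to rectangular form:
  V1 = 120·(cos(132.9°) + j·sin(132.9°)) = -81.69 + j87.91 V
  V2 = 10·(cos(-120.3°) + j·sin(-120.3°)) = -5.045 - j8.634 V
  V3 = 8.37·(cos(0.0°) + j·sin(0.0°)) = 8.37 V
  V4 = 6.25·(cos(143.6°) + j·sin(143.6°)) = -5.031 + j3.709 V
Step 2 — Sum components: V_total = -83.39 + j82.98 V.
Step 3 — Convert to polar: |V_total| = 117.6 V, ∠V_total = 135.1°.

V_total = 117.6∠135.1° V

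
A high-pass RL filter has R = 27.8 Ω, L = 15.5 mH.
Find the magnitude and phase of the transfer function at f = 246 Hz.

Step 1 — Angular frequency: ω = 2π·246 = 1546 rad/s.
Step 2 — Transfer function: H(jω) = jωL/(R + jωL).
Step 3 — Numerator jωL = j·23.96; denominator R + jωL = 27.8 + j23.96.
Step 4 — H = 0.4262 + j0.4945.
Step 5 — Magnitude: |H| = 0.6528 (-3.7 dB); phase: φ = 49.2°.

|H| = 0.6528 (-3.7 dB), φ = 49.2°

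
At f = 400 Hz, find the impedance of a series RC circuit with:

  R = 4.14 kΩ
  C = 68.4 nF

Step 1 — Angular frequency: ω = 2π·f = 2π·400 = 2513 rad/s.
Step 2 — Component impedances:
  R: Z = R = 4140 Ω
  C: Z = 1/(jωC) = -j/(ω·C) = 0 - j5817 Ω
Step 3 — Series combination: Z_total = R + C = 4140 - j5817 Ω = 7140∠-54.6° Ω.

Z = 4140 - j5817 Ω = 7140∠-54.6° Ω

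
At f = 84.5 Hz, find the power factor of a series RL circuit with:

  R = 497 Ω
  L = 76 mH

Step 1 — Angular frequency: ω = 2π·f = 2π·84.5 = 530.9 rad/s.
Step 2 — Component impedances:
  R: Z = R = 497 Ω
  L: Z = jωL = j·530.9·0.076 = 0 + j40.35 Ω
Step 3 — Series combination: Z_total = R + L = 497 + j40.35 Ω = 498.6∠4.6° Ω.
Step 4 — Power factor: PF = cos(φ) = Re(Z)/|Z| = 497/498.64 = 0.9967.
Step 5 — Type: Im(Z) = 40.35 ⇒ lagging (phase φ = 4.6°).

PF = 0.9967 (lagging, φ = 4.6°)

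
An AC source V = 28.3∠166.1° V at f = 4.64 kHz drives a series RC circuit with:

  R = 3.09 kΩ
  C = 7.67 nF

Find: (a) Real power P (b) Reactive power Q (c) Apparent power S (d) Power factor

Step 1 — Angular frequency: ω = 2π·f = 2π·4640 = 2.915e+04 rad/s.
Step 2 — Component impedances:
  R: Z = R = 3090 Ω
  C: Z = 1/(jωC) = -j/(ω·C) = 0 - j4472 Ω
Step 3 — Series combination: Z_total = R + C = 3090 - j4472 Ω = 5436∠-55.4° Ω.
Step 4 — Source phasor: V = 28.3∠166.1° V = -27.47 + j6.798 V.
Step 5 — Current: I = V / Z = -0.003902 - j0.003447 A = 0.005206∠-138.5° A.
Step 6 — Complex power: S = V·I* = 0.08376 - j0.1212 VA.
Step 7 — Real power: P = Re(S) = 0.08376 W.
Step 8 — Reactive power: Q = Im(S) = -0.1212 VAR.
Step 9 — Apparent power: |S| = 0.1473 VA.
Step 10 — Power factor: PF = P/|S| = 0.5685 (leading).

(a) P = 0.08376 W  (b) Q = -0.1212 VAR  (c) S = 0.1473 VA  (d) PF = 0.5685 (leading)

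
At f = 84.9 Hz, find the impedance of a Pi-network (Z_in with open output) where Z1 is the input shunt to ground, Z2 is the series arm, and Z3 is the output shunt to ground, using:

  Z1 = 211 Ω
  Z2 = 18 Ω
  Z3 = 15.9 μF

Step 1 — Angular frequency: ω = 2π·f = 2π·84.9 = 533.4 rad/s.
Step 2 — Component impedances:
  Z1: Z = R = 211 Ω
  Z2: Z = R = 18 Ω
  Z3: Z = 1/(jωC) = -j/(ω·C) = 0 - j117.9 Ω
Step 3 — With open output, the series arm Z2 and the output shunt Z3 appear in series to ground: Z2 + Z3 = 18 - j117.9 Ω.
Step 4 — Parallel with input shunt Z1: Z_in = Z1 || (Z2 + Z3) = 57.32 - j79.12 Ω = 97.7∠-54.1° Ω.

Z = 57.32 - j79.12 Ω = 97.7∠-54.1° Ω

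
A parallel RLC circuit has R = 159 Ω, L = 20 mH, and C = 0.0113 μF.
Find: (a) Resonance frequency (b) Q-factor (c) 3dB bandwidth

Step 1 — Resonance: ω₀ = 1/√(LC) = 1/√(0.02·1.13e-08) = 6.652e+04 rad/s.
Step 2 — f₀ = ω₀/(2π) = 1.059e+04 Hz.
Step 3 — Parallel Q: Q = R/(ω₀L) = 159/(6.652e+04·0.02) = 0.1195.
Step 4 — Bandwidth: Δω = ω₀/Q = 5.566e+05 rad/s; BW = Δω/(2π) = 8.858e+04 Hz.

(a) f₀ = 1.059e+04 Hz  (b) Q = 0.1195  (c) BW = 8.858e+04 Hz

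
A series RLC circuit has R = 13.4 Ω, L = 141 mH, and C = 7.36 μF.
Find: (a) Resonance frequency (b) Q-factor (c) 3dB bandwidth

Step 1 — Resonance condition Im(Z)=0 gives ω₀ = 1/√(LC).
Step 2 — ω₀ = 1/√(0.141·7.36e-06) = 981.6 rad/s.
Step 3 — f₀ = ω₀/(2π) = 156.2 Hz.
Step 4 — Series Q: Q = ω₀L/R = 981.6·0.141/13.4 = 10.33.
Step 5 — 3dB bandwidth: Δω = ω₀/Q = 95.04 rad/s; BW = Δω/(2π) = 15.13 Hz.

(a) f₀ = 156.2 Hz  (b) Q = 10.33  (c) BW = 15.13 Hz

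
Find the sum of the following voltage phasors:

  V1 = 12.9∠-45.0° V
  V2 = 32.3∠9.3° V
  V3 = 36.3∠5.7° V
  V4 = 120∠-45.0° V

Step 1 — Convert each phasor to rectangular form:
  V1 = 12.9·(cos(-45.0°) + j·sin(-45.0°)) = 9.122 - j9.122 V
  V2 = 32.3·(cos(9.3°) + j·sin(9.3°)) = 31.88 + j5.22 V
  V3 = 36.3·(cos(5.7°) + j·sin(5.7°)) = 36.12 + j3.605 V
  V4 = 120·(cos(-45.0°) + j·sin(-45.0°)) = 84.85 - j84.85 V
Step 2 — Sum components: V_total = 162 - j85.15 V.
Step 3 — Convert to polar: |V_total| = 183 V, ∠V_total = -27.7°.

V_total = 183∠-27.7° V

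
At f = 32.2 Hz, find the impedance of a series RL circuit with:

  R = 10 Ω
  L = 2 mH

Step 1 — Angular frequency: ω = 2π·f = 2π·32.2 = 202.3 rad/s.
Step 2 — Component impedances:
  R: Z = R = 10 Ω
  L: Z = jωL = j·202.3·0.002 = 0 + j0.4046 Ω
Step 3 — Series combination: Z_total = R + L = 10 + j0.4046 Ω = 10.01∠2.3° Ω.

Z = 10 + j0.4046 Ω = 10.01∠2.3° Ω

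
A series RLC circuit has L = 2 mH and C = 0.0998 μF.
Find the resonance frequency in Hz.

Step 1 — Resonance condition Im(Z)=0 gives ω₀ = 1/√(LC).
Step 2 — ω₀ = 1/√(0.002·9.98e-08) = 7.078e+04 rad/s.
Step 3 — f₀ = ω₀/(2π) = 1.127e+04 Hz.

f₀ = 1.127e+04 Hz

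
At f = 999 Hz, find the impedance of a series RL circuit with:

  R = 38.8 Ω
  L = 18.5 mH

Step 1 — Angular frequency: ω = 2π·f = 2π·999 = 6277 rad/s.
Step 2 — Component impedances:
  R: Z = R = 38.8 Ω
  L: Z = jωL = j·6277·0.0185 = 0 + j116.1 Ω
Step 3 — Series combination: Z_total = R + L = 38.8 + j116.1 Ω = 122.4∠71.5° Ω.

Z = 38.8 + j116.1 Ω = 122.4∠71.5° Ω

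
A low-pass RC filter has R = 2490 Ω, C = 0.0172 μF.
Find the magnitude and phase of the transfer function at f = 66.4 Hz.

Step 1 — Angular frequency: ω = 2π·66.4 = 417.2 rad/s.
Step 2 — Transfer function: H(jω) = 1/(1 + jωRC).
Step 3 — Denominator: 1 + jωRC = 1 + j·417.2·2490·1.72e-08 = 1 + j0.01787.
Step 4 — H = 0.9997 - j0.01786.
Step 5 — Magnitude: |H| = 0.9998 (-0.0 dB); phase: φ = -1.0°.

|H| = 0.9998 (-0.0 dB), φ = -1.0°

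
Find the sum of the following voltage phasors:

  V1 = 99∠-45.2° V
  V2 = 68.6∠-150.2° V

Step 1 — Convert each phasor to rectangular form:
  V1 = 99·(cos(-45.2°) + j·sin(-45.2°)) = 69.76 - j70.25 V
  V2 = 68.6·(cos(-150.2°) + j·sin(-150.2°)) = -59.53 - j34.09 V
Step 2 — Sum components: V_total = 10.23 - j104.3 V.
Step 3 — Convert to polar: |V_total| = 104.8 V, ∠V_total = -84.4°.

V_total = 104.8∠-84.4° V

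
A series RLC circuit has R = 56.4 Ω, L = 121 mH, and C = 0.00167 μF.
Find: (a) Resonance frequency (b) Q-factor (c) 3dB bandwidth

Step 1 — Resonance condition Im(Z)=0 gives ω₀ = 1/√(LC).
Step 2 — ω₀ = 1/√(0.121·1.67e-09) = 7.035e+04 rad/s.
Step 3 — f₀ = ω₀/(2π) = 1.12e+04 Hz.
Step 4 — Series Q: Q = ω₀L/R = 7.035e+04·0.121/56.4 = 150.9.
Step 5 — 3dB bandwidth: Δω = ω₀/Q = 466.1 rad/s; BW = Δω/(2π) = 74.18 Hz.

(a) f₀ = 1.12e+04 Hz  (b) Q = 150.9  (c) BW = 74.18 Hz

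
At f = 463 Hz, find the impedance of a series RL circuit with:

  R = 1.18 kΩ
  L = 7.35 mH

Step 1 — Angular frequency: ω = 2π·f = 2π·463 = 2909 rad/s.
Step 2 — Component impedances:
  R: Z = R = 1180 Ω
  L: Z = jωL = j·2909·0.00735 = 0 + j21.38 Ω
Step 3 — Series combination: Z_total = R + L = 1180 + j21.38 Ω = 1180∠1.0° Ω.

Z = 1180 + j21.38 Ω = 1180∠1.0° Ω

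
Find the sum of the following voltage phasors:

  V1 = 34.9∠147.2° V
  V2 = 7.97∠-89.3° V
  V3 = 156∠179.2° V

Step 1 — Convert each phasor to rectangular form:
  V1 = 34.9·(cos(147.2°) + j·sin(147.2°)) = -29.34 + j18.91 V
  V2 = 7.97·(cos(-89.3°) + j·sin(-89.3°)) = 0.09737 - j7.969 V
  V3 = 156·(cos(179.2°) + j·sin(179.2°)) = -156 + j2.178 V
Step 2 — Sum components: V_total = -185.2 + j13.11 V.
Step 3 — Convert to polar: |V_total| = 185.7 V, ∠V_total = 176.0°.

V_total = 185.7∠176.0° V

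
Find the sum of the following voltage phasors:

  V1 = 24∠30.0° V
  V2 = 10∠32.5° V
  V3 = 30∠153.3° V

Step 1 — Convert each phasor to rectangular form:
  V1 = 24·(cos(30.0°) + j·sin(30.0°)) = 20.78 + j12 V
  V2 = 10·(cos(32.5°) + j·sin(32.5°)) = 8.434 + j5.373 V
  V3 = 30·(cos(153.3°) + j·sin(153.3°)) = -26.8 + j13.48 V
Step 2 — Sum components: V_total = 2.417 + j30.85 V.
Step 3 — Convert to polar: |V_total| = 30.95 V, ∠V_total = 85.5°.

V_total = 30.95∠85.5° V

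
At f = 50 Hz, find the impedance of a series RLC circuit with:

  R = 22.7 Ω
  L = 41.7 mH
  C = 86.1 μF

Step 1 — Angular frequency: ω = 2π·f = 2π·50 = 314.2 rad/s.
Step 2 — Component impedances:
  R: Z = R = 22.7 Ω
  L: Z = jωL = j·314.2·0.0417 = 0 + j13.1 Ω
  C: Z = 1/(jωC) = -j/(ω·C) = 0 - j36.97 Ω
Step 3 — Series combination: Z_total = R + L + C = 22.7 - j23.87 Ω = 32.94∠-46.4° Ω.

Z = 22.7 - j23.87 Ω = 32.94∠-46.4° Ω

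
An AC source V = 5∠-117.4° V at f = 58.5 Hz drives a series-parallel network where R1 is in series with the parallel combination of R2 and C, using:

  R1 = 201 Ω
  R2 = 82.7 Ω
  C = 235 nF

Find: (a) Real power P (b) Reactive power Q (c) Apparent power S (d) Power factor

Step 1 — Angular frequency: ω = 2π·f = 2π·58.5 = 367.6 rad/s.
Step 2 — Component impedances:
  R1: Z = R = 201 Ω
  R2: Z = R = 82.7 Ω
  C: Z = 1/(jωC) = -j/(ω·C) = 0 - j1.158e+04 Ω
Step 3 — Parallel branch: R2 || C = 1/(1/R2 + 1/C) = 82.7 - j0.5907 Ω.
Step 4 — Series with R1: Z_total = R1 + (R2 || C) = 283.7 - j0.5907 Ω = 283.7∠-0.1° Ω.
Step 5 — Source phasor: V = 5∠-117.4° V = -2.301 - j4.439 V.
Step 6 — Current: I = V / Z = -0.008078 - j0.01566 A = 0.01762∠-117.3° A.
Step 7 — Complex power: S = V·I* = 0.08812 - j0.0001835 VA.
Step 8 — Real power: P = Re(S) = 0.08812 W.
Step 9 — Reactive power: Q = Im(S) = -0.0001835 VAR.
Step 10 — Apparent power: |S| = 0.08812 VA.
Step 11 — Power factor: PF = P/|S| = 1 (leading).

(a) P = 0.08812 W  (b) Q = -0.0001835 VAR  (c) S = 0.08812 VA  (d) PF = 1 (leading)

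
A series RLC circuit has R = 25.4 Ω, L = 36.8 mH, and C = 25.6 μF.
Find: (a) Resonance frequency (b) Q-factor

Step 1 — Resonance condition Im(Z)=0 gives ω₀ = 1/√(LC).
Step 2 — ω₀ = 1/√(0.0368·2.56e-05) = 1030 rad/s.
Step 3 — f₀ = ω₀/(2π) = 164 Hz.
Step 4 — Series Q: Q = ω₀L/R = 1030·0.0368/25.4 = 1.493.

(a) f₀ = 164 Hz  (b) Q = 1.493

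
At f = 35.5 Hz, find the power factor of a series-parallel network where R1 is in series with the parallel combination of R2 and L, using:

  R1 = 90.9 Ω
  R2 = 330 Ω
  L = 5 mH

Step 1 — Angular frequency: ω = 2π·f = 2π·35.5 = 223.1 rad/s.
Step 2 — Component impedances:
  R1: Z = R = 90.9 Ω
  R2: Z = R = 330 Ω
  L: Z = jωL = j·223.1·0.005 = 0 + j1.115 Ω
Step 3 — Parallel branch: R2 || L = 1/(1/R2 + 1/L) = 0.003769 + j1.115 Ω.
Step 4 — Series with R1: Z_total = R1 + (R2 || L) = 90.9 + j1.115 Ω = 90.91∠0.7° Ω.
Step 5 — Power factor: PF = cos(φ) = Re(Z)/|Z| = 90.9/90.91 = 0.9999.
Step 6 — Type: Im(Z) = 1.115 ⇒ lagging (phase φ = 0.7°).

PF = 0.9999 (lagging, φ = 0.7°)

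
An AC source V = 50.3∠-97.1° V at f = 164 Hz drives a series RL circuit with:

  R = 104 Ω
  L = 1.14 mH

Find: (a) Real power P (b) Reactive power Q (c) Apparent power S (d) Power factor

Step 1 — Angular frequency: ω = 2π·f = 2π·164 = 1030 rad/s.
Step 2 — Component impedances:
  R: Z = R = 104 Ω
  L: Z = jωL = j·1030·0.00114 = 0 + j1.175 Ω
Step 3 — Series combination: Z_total = R + L = 104 + j1.175 Ω = 104∠0.6° Ω.
Step 4 — Source phasor: V = 50.3∠-97.1° V = -6.217 - j49.91 V.
Step 5 — Current: I = V / Z = -0.06519 - j0.4792 A = 0.4836∠-97.7° A.
Step 6 — Complex power: S = V·I* = 24.32 + j0.2748 VA.
Step 7 — Real power: P = Re(S) = 24.32 W.
Step 8 — Reactive power: Q = Im(S) = 0.2748 VAR.
Step 9 — Apparent power: |S| = 24.33 VA.
Step 10 — Power factor: PF = P/|S| = 0.9999 (lagging).

(a) P = 24.32 W  (b) Q = 0.2748 VAR  (c) S = 24.33 VA  (d) PF = 0.9999 (lagging)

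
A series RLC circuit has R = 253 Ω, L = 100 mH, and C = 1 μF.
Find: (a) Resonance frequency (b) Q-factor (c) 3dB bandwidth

Step 1 — Resonance: ω₀ = 1/√(LC) = 1/√(0.1·1e-06) = 3162 rad/s.
Step 2 — f₀ = ω₀/(2π) = 503.3 Hz.
Step 3 — Series Q: Q = ω₀L/R = 3162·0.1/253 = 1.25.
Step 4 — Bandwidth: Δω = ω₀/Q = 2530 rad/s; BW = Δω/(2π) = 402.7 Hz.

(a) f₀ = 503.3 Hz  (b) Q = 1.25  (c) BW = 402.7 Hz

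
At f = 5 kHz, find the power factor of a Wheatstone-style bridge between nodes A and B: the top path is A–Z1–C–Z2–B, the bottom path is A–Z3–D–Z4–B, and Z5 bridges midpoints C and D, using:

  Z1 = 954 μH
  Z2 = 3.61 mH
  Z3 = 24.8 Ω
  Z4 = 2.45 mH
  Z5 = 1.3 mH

Step 1 — Angular frequency: ω = 2π·f = 2π·5000 = 3.142e+04 rad/s.
Step 2 — Component impedances:
  Z1: Z = jωL = j·3.142e+04·0.000954 = 0 + j29.97 Ω
  Z2: Z = jωL = j·3.142e+04·0.00361 = 0 + j113.4 Ω
  Z3: Z = R = 24.8 Ω
  Z4: Z = jωL = j·3.142e+04·0.00245 = 0 + j76.97 Ω
  Z5: Z = jωL = j·3.142e+04·0.0013 = 0 + j40.84 Ω
Step 3 — Bridge requires nodal analysis (the Z5 bridge couples midpoints C and D, so the two paths cannot be reduced to a simple series/parallel combination). Setting node B to ground and injecting 1 A at node A, the 3-node admittance system at A, C, D solves to V_A = Z_AB = 13.31 + j53.63 Ω = 55.26∠76.1° Ω.
Step 4 — Power factor: PF = cos(φ) = Re(Z)/|Z| = 13.307/55.257 = 0.2408.
Step 5 — Type: Im(Z) = 53.63 ⇒ lagging (phase φ = 76.1°).

PF = 0.2408 (lagging, φ = 76.1°)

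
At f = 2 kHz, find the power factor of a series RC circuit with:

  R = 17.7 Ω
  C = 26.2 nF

Step 1 — Angular frequency: ω = 2π·f = 2π·2000 = 1.257e+04 rad/s.
Step 2 — Component impedances:
  R: Z = R = 17.7 Ω
  C: Z = 1/(jωC) = -j/(ω·C) = 0 - j3037 Ω
Step 3 — Series combination: Z_total = R + C = 17.7 - j3037 Ω = 3037∠-89.7° Ω.
Step 4 — Power factor: PF = cos(φ) = Re(Z)/|Z| = 17.7/3037.4 = 0.005827.
Step 5 — Type: Im(Z) = -3037 ⇒ leading (phase φ = -89.7°).

PF = 0.005827 (leading, φ = -89.7°)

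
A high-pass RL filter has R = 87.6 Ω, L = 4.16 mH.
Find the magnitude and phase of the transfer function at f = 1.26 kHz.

Step 1 — Angular frequency: ω = 2π·1260 = 7917 rad/s.
Step 2 — Transfer function: H(jω) = jωL/(R + jωL).
Step 3 — Numerator jωL = j·32.93; denominator R + jωL = 87.6 + j32.93.
Step 4 — H = 0.1238 + j0.3294.
Step 5 — Magnitude: |H| = 0.3519 (-9.1 dB); phase: φ = 69.4°.

|H| = 0.3519 (-9.1 dB), φ = 69.4°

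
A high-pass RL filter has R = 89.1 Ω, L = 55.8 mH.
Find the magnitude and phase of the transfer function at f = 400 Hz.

Step 1 — Angular frequency: ω = 2π·400 = 2513 rad/s.
Step 2 — Transfer function: H(jω) = jωL/(R + jωL).
Step 3 — Numerator jωL = j·140.2; denominator R + jωL = 89.1 + j140.2.
Step 4 — H = 0.7124 + j0.4526.
Step 5 — Magnitude: |H| = 0.8441 (-1.5 dB); phase: φ = 32.4°.

|H| = 0.8441 (-1.5 dB), φ = 32.4°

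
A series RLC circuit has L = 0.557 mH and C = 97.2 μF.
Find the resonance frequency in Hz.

Step 1 — Resonance condition Im(Z)=0 gives ω₀ = 1/√(LC).
Step 2 — ω₀ = 1/√(0.000557·9.72e-05) = 4298 rad/s.
Step 3 — f₀ = ω₀/(2π) = 684 Hz.

f₀ = 684 Hz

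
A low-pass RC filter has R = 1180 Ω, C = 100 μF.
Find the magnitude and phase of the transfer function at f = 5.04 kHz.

Step 1 — Angular frequency: ω = 2π·5040 = 3.167e+04 rad/s.
Step 2 — Transfer function: H(jω) = 1/(1 + jωRC).
Step 3 — Denominator: 1 + jωRC = 1 + j·3.167e+04·1180·0.0001 = 1 + j3737.
Step 4 — H = 7.162e-08 - j0.0002676.
Step 5 — Magnitude: |H| = 0.0002676 (-71.4 dB); phase: φ = -90.0°.

|H| = 0.0002676 (-71.4 dB), φ = -90.0°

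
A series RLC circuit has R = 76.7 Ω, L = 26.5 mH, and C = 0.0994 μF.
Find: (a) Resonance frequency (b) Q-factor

Step 1 — Resonance condition Im(Z)=0 gives ω₀ = 1/√(LC).
Step 2 — ω₀ = 1/√(0.0265·9.94e-08) = 1.948e+04 rad/s.
Step 3 — f₀ = ω₀/(2π) = 3101 Hz.
Step 4 — Series Q: Q = ω₀L/R = 1.948e+04·0.0265/76.7 = 6.732.

(a) f₀ = 3101 Hz  (b) Q = 6.732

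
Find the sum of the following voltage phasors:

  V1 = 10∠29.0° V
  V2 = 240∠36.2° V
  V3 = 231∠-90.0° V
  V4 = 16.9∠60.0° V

Step 1 — Convert each phasor to rectangular form:
  V1 = 10·(cos(29.0°) + j·sin(29.0°)) = 8.746 + j4.848 V
  V2 = 240·(cos(36.2°) + j·sin(36.2°)) = 193.7 + j141.7 V
  V3 = 231·(cos(-90.0°) + j·sin(-90.0°)) = 0 - j231 V
  V4 = 16.9·(cos(60.0°) + j·sin(60.0°)) = 8.45 + j14.64 V
Step 2 — Sum components: V_total = 210.9 - j69.77 V.
Step 3 — Convert to polar: |V_total| = 222.1 V, ∠V_total = -18.3°.

V_total = 222.1∠-18.3° V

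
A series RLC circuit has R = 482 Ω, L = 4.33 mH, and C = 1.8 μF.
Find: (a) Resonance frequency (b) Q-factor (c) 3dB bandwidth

Step 1 — Resonance: ω₀ = 1/√(LC) = 1/√(0.00433·1.8e-06) = 1.133e+04 rad/s.
Step 2 — f₀ = ω₀/(2π) = 1803 Hz.
Step 3 — Series Q: Q = ω₀L/R = 1.133e+04·0.00433/482 = 0.1018.
Step 4 — Bandwidth: Δω = ω₀/Q = 1.113e+05 rad/s; BW = Δω/(2π) = 1.772e+04 Hz.

(a) f₀ = 1803 Hz  (b) Q = 0.1018  (c) BW = 1.772e+04 Hz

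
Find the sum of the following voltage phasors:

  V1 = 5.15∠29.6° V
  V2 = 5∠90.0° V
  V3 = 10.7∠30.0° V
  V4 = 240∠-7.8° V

Step 1 — Convert each phasor to rectangular form:
  V1 = 5.15·(cos(29.6°) + j·sin(29.6°)) = 4.478 + j2.544 V
  V2 = 5·(cos(90.0°) + j·sin(90.0°)) = 0 + j5 V
  V3 = 10.7·(cos(30.0°) + j·sin(30.0°)) = 9.266 + j5.35 V
  V4 = 240·(cos(-7.8°) + j·sin(-7.8°)) = 237.8 - j32.57 V
Step 2 — Sum components: V_total = 251.5 - j19.68 V.
Step 3 — Convert to polar: |V_total| = 252.3 V, ∠V_total = -4.5°.

V_total = 252.3∠-4.5° V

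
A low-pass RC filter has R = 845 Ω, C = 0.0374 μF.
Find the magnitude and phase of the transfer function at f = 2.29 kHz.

Step 1 — Angular frequency: ω = 2π·2290 = 1.439e+04 rad/s.
Step 2 — Transfer function: H(jω) = 1/(1 + jωRC).
Step 3 — Denominator: 1 + jωRC = 1 + j·1.439e+04·845·3.74e-08 = 1 + j0.4547.
Step 4 — H = 0.8287 - j0.3768.
Step 5 — Magnitude: |H| = 0.9103 (-0.8 dB); phase: φ = -24.5°.

|H| = 0.9103 (-0.8 dB), φ = -24.5°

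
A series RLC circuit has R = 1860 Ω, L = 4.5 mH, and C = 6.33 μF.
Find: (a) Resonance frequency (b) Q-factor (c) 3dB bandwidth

Step 1 — Resonance: ω₀ = 1/√(LC) = 1/√(0.0045·6.33e-06) = 5925 rad/s.
Step 2 — f₀ = ω₀/(2π) = 943 Hz.
Step 3 — Series Q: Q = ω₀L/R = 5925·0.0045/1860 = 0.01433.
Step 4 — Bandwidth: Δω = ω₀/Q = 4.133e+05 rad/s; BW = Δω/(2π) = 6.578e+04 Hz.

(a) f₀ = 943 Hz  (b) Q = 0.01433  (c) BW = 6.578e+04 Hz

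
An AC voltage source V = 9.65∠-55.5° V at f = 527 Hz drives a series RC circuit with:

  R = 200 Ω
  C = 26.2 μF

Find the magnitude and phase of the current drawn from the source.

Step 1 — Angular frequency: ω = 2π·f = 2π·527 = 3311 rad/s.
Step 2 — Component impedances:
  R: Z = R = 200 Ω
  C: Z = 1/(jωC) = -j/(ω·C) = 0 - j11.53 Ω
Step 3 — Series combination: Z_total = R + C = 200 - j11.53 Ω = 200.3∠-3.3° Ω.
Step 4 — Source phasor: V = 9.65∠-55.5° V = 5.466 - j7.953 V.
Step 5 — Ohm's law: I = V / Z_total = (5.466 - j7.953) / (200 - j11.53) = 0.02952 - j0.03806 A.
Step 6 — Convert to polar: |I| = 0.04817 A, ∠I = -52.2°.

I = 0.04817∠-52.2° A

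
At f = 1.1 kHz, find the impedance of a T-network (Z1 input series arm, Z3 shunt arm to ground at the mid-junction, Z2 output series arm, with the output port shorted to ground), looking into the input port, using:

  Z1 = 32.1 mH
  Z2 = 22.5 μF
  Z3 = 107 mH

Step 1 — Angular frequency: ω = 2π·f = 2π·1100 = 6912 rad/s.
Step 2 — Component impedances:
  Z1: Z = jωL = j·6912·0.0321 = 0 + j221.9 Ω
  Z2: Z = 1/(jωC) = -j/(ω·C) = 0 - j6.431 Ω
  Z3: Z = jωL = j·6912·0.107 = 0 + j739.5 Ω
Step 3 — With the output port shorted to ground, the output series arm Z2 runs from the junction to ground; the shunt arm Z3 also runs from the junction to ground. They appear in parallel: Z3 || Z2 = 0 - j6.487 Ω.
Step 4 — Series with input arm Z1: Z_in = Z1 + (Z3 || Z2) = 0 + j215.4 Ω = 215.4∠90.0° Ω.

Z = 0 + j215.4 Ω = 215.4∠90.0° Ω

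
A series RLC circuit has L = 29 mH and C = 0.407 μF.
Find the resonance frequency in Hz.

Step 1 — Resonance condition Im(Z)=0 gives ω₀ = 1/√(LC).
Step 2 — ω₀ = 1/√(0.029·4.07e-07) = 9205 rad/s.
Step 3 — f₀ = ω₀/(2π) = 1465 Hz.

f₀ = 1465 Hz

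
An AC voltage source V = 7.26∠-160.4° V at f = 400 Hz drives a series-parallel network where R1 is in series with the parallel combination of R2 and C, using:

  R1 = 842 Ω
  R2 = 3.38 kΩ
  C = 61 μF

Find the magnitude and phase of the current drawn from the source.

Step 1 — Angular frequency: ω = 2π·f = 2π·400 = 2513 rad/s.
Step 2 — Component impedances:
  R1: Z = R = 842 Ω
  R2: Z = R = 3380 Ω
  C: Z = 1/(jωC) = -j/(ω·C) = 0 - j6.523 Ω
Step 3 — Parallel branch: R2 || C = 1/(1/R2 + 1/C) = 0.01259 - j6.523 Ω.
Step 4 — Series with R1: Z_total = R1 + (R2 || C) = 842 - j6.523 Ω = 842∠-0.4° Ω.
Step 5 — Source phasor: V = 7.26∠-160.4° V = -6.839 - j2.435 V.
Step 6 — Ohm's law: I = V / Z_total = (-6.839 - j2.435) / (842 - j6.523) = -0.0081 - j0.002955 A.
Step 7 — Convert to polar: |I| = 0.008622 A, ∠I = -160.0°.

I = 0.008622∠-160.0° A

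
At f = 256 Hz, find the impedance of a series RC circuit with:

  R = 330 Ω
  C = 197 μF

Step 1 — Angular frequency: ω = 2π·f = 2π·256 = 1608 rad/s.
Step 2 — Component impedances:
  R: Z = R = 330 Ω
  C: Z = 1/(jωC) = -j/(ω·C) = 0 - j3.156 Ω
Step 3 — Series combination: Z_total = R + C = 330 - j3.156 Ω = 330∠-0.5° Ω.

Z = 330 - j3.156 Ω = 330∠-0.5° Ω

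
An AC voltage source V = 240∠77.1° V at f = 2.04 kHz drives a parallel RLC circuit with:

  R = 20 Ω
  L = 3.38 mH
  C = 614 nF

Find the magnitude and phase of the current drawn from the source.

Step 1 — Angular frequency: ω = 2π·f = 2π·2040 = 1.282e+04 rad/s.
Step 2 — Component impedances:
  R: Z = R = 20 Ω
  L: Z = jωL = j·1.282e+04·0.00338 = 0 + j43.32 Ω
  C: Z = 1/(jωC) = -j/(ω·C) = 0 - j127.1 Ω
Step 3 — Parallel combination: 1/Z_total = 1/R + 1/L + 1/C; Z_total = 18.31 + j5.569 Ω = 19.13∠16.9° Ω.
Step 4 — Source phasor: V = 240∠77.1° V = 53.58 + j233.9 V.
Step 5 — Ohm's law: I = V / Z_total = (53.58 + j233.9) / (18.31 + j5.569) = 6.238 + j10.88 A.
Step 6 — Convert to polar: |I| = 12.54 A, ∠I = 60.2°.

I = 12.54∠60.2° A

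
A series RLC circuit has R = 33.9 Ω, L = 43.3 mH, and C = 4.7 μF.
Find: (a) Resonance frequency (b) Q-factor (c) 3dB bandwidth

Step 1 — Resonance: ω₀ = 1/√(LC) = 1/√(0.0433·4.7e-06) = 2217 rad/s.
Step 2 — f₀ = ω₀/(2π) = 352.8 Hz.
Step 3 — Series Q: Q = ω₀L/R = 2217·0.0433/33.9 = 2.831.
Step 4 — Bandwidth: Δω = ω₀/Q = 782.9 rad/s; BW = Δω/(2π) = 124.6 Hz.

(a) f₀ = 352.8 Hz  (b) Q = 2.831  (c) BW = 124.6 Hz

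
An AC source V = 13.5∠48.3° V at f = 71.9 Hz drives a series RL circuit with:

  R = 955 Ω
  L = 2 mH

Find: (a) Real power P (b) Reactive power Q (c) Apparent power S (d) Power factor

Step 1 — Angular frequency: ω = 2π·f = 2π·71.9 = 451.8 rad/s.
Step 2 — Component impedances:
  R: Z = R = 955 Ω
  L: Z = jωL = j·451.8·0.002 = 0 + j0.9035 Ω
Step 3 — Series combination: Z_total = R + L = 955 + j0.9035 Ω = 955∠0.1° Ω.
Step 4 — Source phasor: V = 13.5∠48.3° V = 8.981 + j10.08 V.
Step 5 — Current: I = V / Z = 0.009414 + j0.01055 A = 0.01414∠48.2° A.
Step 6 — Complex power: S = V·I* = 0.1908 + j0.0001806 VA.
Step 7 — Real power: P = Re(S) = 0.1908 W.
Step 8 — Reactive power: Q = Im(S) = 0.0001806 VAR.
Step 9 — Apparent power: |S| = 0.1908 VA.
Step 10 — Power factor: PF = P/|S| = 1 (lagging).

(a) P = 0.1908 W  (b) Q = 0.0001806 VAR  (c) S = 0.1908 VA  (d) PF = 1 (lagging)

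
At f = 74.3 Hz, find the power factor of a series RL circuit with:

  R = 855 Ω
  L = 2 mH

Step 1 — Angular frequency: ω = 2π·f = 2π·74.3 = 466.8 rad/s.
Step 2 — Component impedances:
  R: Z = R = 855 Ω
  L: Z = jωL = j·466.8·0.002 = 0 + j0.9337 Ω
Step 3 — Series combination: Z_total = R + L = 855 + j0.9337 Ω = 855∠0.1° Ω.
Step 4 — Power factor: PF = cos(φ) = Re(Z)/|Z| = 855/855 = 1.
Step 5 — Type: Im(Z) = 0.9337 ⇒ lagging (phase φ = 0.1°).

PF = 1 (lagging, φ = 0.1°)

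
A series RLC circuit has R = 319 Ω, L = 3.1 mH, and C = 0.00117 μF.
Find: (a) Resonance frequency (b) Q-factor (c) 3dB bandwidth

Step 1 — Resonance condition Im(Z)=0 gives ω₀ = 1/√(LC).
Step 2 — ω₀ = 1/√(0.0031·1.17e-09) = 5.251e+05 rad/s.
Step 3 — f₀ = ω₀/(2π) = 8.357e+04 Hz.
Step 4 — Series Q: Q = ω₀L/R = 5.251e+05·0.0031/319 = 5.103.
Step 5 — 3dB bandwidth: Δω = ω₀/Q = 1.029e+05 rad/s; BW = Δω/(2π) = 1.638e+04 Hz.

(a) f₀ = 8.357e+04 Hz  (b) Q = 5.103  (c) BW = 1.638e+04 Hz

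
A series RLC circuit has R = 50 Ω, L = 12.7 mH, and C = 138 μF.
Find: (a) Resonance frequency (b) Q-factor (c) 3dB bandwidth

Step 1 — Resonance: ω₀ = 1/√(LC) = 1/√(0.0127·0.000138) = 755.4 rad/s.
Step 2 — f₀ = ω₀/(2π) = 120.2 Hz.
Step 3 — Series Q: Q = ω₀L/R = 755.4·0.0127/50 = 0.1919.
Step 4 — Bandwidth: Δω = ω₀/Q = 3937 rad/s; BW = Δω/(2π) = 626.6 Hz.

(a) f₀ = 120.2 Hz  (b) Q = 0.1919  (c) BW = 626.6 Hz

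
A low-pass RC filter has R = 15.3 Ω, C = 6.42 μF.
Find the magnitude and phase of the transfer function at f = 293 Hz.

Step 1 — Angular frequency: ω = 2π·293 = 1841 rad/s.
Step 2 — Transfer function: H(jω) = 1/(1 + jωRC).
Step 3 — Denominator: 1 + jωRC = 1 + j·1841·15.3·6.42e-06 = 1 + j0.1808.
Step 4 — H = 0.9683 - j0.1751.
Step 5 — Magnitude: |H| = 0.984 (-0.1 dB); phase: φ = -10.3°.

|H| = 0.984 (-0.1 dB), φ = -10.3°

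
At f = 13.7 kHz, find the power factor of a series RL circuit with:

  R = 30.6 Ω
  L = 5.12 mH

Step 1 — Angular frequency: ω = 2π·f = 2π·1.37e+04 = 8.608e+04 rad/s.
Step 2 — Component impedances:
  R: Z = R = 30.6 Ω
  L: Z = jωL = j·8.608e+04·0.00512 = 0 + j440.7 Ω
Step 3 — Series combination: Z_total = R + L = 30.6 + j440.7 Ω = 441.8∠86.0° Ω.
Step 4 — Power factor: PF = cos(φ) = Re(Z)/|Z| = 30.6/441.8 = 0.06926.
Step 5 — Type: Im(Z) = 440.7 ⇒ lagging (phase φ = 86.0°).

PF = 0.06926 (lagging, φ = 86.0°)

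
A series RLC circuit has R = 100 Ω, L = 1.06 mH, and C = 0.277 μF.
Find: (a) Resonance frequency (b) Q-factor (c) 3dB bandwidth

Step 1 — Resonance condition Im(Z)=0 gives ω₀ = 1/√(LC).
Step 2 — ω₀ = 1/√(0.00106·2.77e-07) = 5.836e+04 rad/s.
Step 3 — f₀ = ω₀/(2π) = 9288 Hz.
Step 4 — Series Q: Q = ω₀L/R = 5.836e+04·0.00106/100 = 0.6186.
Step 5 — 3dB bandwidth: Δω = ω₀/Q = 9.434e+04 rad/s; BW = Δω/(2π) = 1.501e+04 Hz.

(a) f₀ = 9288 Hz  (b) Q = 0.6186  (c) BW = 1.501e+04 Hz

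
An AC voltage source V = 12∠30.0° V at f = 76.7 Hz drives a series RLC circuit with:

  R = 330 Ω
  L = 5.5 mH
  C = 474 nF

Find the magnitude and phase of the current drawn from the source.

Step 1 — Angular frequency: ω = 2π·f = 2π·76.7 = 481.9 rad/s.
Step 2 — Component impedances:
  R: Z = R = 330 Ω
  L: Z = jωL = j·481.9·0.0055 = 0 + j2.651 Ω
  C: Z = 1/(jωC) = -j/(ω·C) = 0 - j4378 Ω
Step 3 — Series combination: Z_total = R + L + C = 330 - j4375 Ω = 4387∠-85.7° Ω.
Step 4 — Source phasor: V = 12∠30.0° V = 10.39 + j6 V.
Step 5 — Ohm's law: I = V / Z_total = (10.39 + j6) / (330 - j4375) = -0.001185 + j0.002465 A.
Step 6 — Convert to polar: |I| = 0.002735 A, ∠I = 115.7°.

I = 0.002735∠115.7° A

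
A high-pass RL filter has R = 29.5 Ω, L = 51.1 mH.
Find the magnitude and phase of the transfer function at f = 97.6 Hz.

Step 1 — Angular frequency: ω = 2π·97.6 = 613.2 rad/s.
Step 2 — Transfer function: H(jω) = jωL/(R + jωL).
Step 3 — Numerator jωL = j·31.34; denominator R + jωL = 29.5 + j31.34.
Step 4 — H = 0.5302 + j0.4991.
Step 5 — Magnitude: |H| = 0.7281 (-2.8 dB); phase: φ = 43.3°.

|H| = 0.7281 (-2.8 dB), φ = 43.3°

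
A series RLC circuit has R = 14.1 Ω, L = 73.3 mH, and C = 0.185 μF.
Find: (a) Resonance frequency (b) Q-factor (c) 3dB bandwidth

Step 1 — Resonance: ω₀ = 1/√(LC) = 1/√(0.0733·1.85e-07) = 8587 rad/s.
Step 2 — f₀ = ω₀/(2π) = 1367 Hz.
Step 3 — Series Q: Q = ω₀L/R = 8587·0.0733/14.1 = 44.64.
Step 4 — Bandwidth: Δω = ω₀/Q = 192.4 rad/s; BW = Δω/(2π) = 30.62 Hz.

(a) f₀ = 1367 Hz  (b) Q = 44.64  (c) BW = 30.62 Hz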